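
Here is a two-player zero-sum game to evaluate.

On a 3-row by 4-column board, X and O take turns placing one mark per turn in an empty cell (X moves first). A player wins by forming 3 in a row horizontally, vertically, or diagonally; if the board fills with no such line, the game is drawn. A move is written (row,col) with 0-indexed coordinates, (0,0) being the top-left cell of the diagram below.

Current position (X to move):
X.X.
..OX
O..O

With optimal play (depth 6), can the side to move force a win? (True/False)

p1 X@[X.X./..OX/O..O]: (0,1)[XXX./..OX/O..O]+1* (0,3)[X.XX/..OX/O..O]-1 (1,0)[X.X./X.OX/O..O]-1 (1,1)[X.X./.XOX/O..O]-1 (2,1)[X.X./..OX/OX.O]-1 (2,2)[X.X./..OX/O.XO]-1
p2 O@[XXX./..OX/O..O] terminal -1; root [X.X./..OX/O..O] d6

X winning at [X.X./..OX/O..O]: True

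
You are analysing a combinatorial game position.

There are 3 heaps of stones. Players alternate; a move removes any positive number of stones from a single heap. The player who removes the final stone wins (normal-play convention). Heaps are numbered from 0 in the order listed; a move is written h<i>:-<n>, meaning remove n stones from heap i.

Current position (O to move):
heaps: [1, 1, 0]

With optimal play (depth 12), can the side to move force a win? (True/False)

[(1,1,0)] O move#1: h0:-1:-1/(0,1,0)*, h1:-1:-1/(1,0,0)
[(0,1,0)] X move#2: h1:-1:+1/(0,0,0)*
[(0,0,0)] end (terminal -1, O#3); searched (1,1,0) to 12

O winning at [(1,1,0)]: False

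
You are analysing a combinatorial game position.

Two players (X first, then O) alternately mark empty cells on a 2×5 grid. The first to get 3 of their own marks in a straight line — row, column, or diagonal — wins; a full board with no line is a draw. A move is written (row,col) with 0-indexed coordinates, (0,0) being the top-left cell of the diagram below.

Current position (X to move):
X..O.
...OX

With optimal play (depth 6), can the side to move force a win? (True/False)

ply 1, X at X..O./...OX | (0,1)=+0→XX.O./...OX*; (0,2)=+0→X.XO./...OX; (0,4)=+0→X..OX/...OX; (1,0)=-1→X..O./X..OX; (1,1)=-1→X..O./.X.OX; (1,2)=-1→X..O./..XOX
ply 2, O at XX.O./...OX | (0,2)=+0→XXOO./...OX*; (0,4)=-1→XX.OO/...OX; (1,0)=-1→XX.O./O..OX; (1,1)=-1→XX.O./.O.OX; (1,2)=-1→XX.O./..OOX
ply 3, X at XXOO./...OX | (0,4)=+0→XXOOX/...OX*; (1,0)=-1→XXOO./X..OX; (1,1)=-1→XXOO./.X.OX; (1,2)=-1→XXOO./..XOX
ply 4, O at XXOOX/...OX | (1,0)=+0→XXOOX/O..OX*; (1,1)=+0→XXOOX/.O.OX; (1,2)=+0→XXOOX/..OOX
ply 5, X at XXOOX/O..OX | (1,1)=+0→XXOOX/OX.OX*; (1,2)=+0→XXOOX/O.XOX
ply 6, O at XXOOX/OX.OX | (1,2)=+0→XXOOX/OXOOX*
ply 7: XXOOX/OXOOX is terminal +0 (X); from X..O./...OX depth 6

X winning at [X..O./...OX]: False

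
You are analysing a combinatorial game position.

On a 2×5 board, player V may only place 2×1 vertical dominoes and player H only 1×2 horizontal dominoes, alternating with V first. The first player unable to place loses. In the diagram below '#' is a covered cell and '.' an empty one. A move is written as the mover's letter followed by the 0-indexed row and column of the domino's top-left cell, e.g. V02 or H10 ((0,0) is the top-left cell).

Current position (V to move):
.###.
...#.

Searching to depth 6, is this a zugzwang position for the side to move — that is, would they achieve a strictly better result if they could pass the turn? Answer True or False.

zugzwang(.###./...#., V) = False

ply 1, V at .###./...#. | V00=+1→####./#..#.*; V04=-1→.####/...##
ply 2, H at ####./#..#. | H11=-1→####./####.*
ply 3, V at ####./####. | V04=+1→#####/#####*
ply 4: #####/##### is terminal -1 (H); from .###./...#. depth 6
pass branch (H moves first from the same position):
  | ply 1, H at .###./...#. | H10=-1→.###./##.#.*; H11=-1→.###./.###.
  | ply 2, V at .###./##.#. | V04=+1→.####/##.##*
  | ply 3: .####/##.## is terminal -1 (H); from .###./...#. depth 6
V moving scores +1; V passing scores +1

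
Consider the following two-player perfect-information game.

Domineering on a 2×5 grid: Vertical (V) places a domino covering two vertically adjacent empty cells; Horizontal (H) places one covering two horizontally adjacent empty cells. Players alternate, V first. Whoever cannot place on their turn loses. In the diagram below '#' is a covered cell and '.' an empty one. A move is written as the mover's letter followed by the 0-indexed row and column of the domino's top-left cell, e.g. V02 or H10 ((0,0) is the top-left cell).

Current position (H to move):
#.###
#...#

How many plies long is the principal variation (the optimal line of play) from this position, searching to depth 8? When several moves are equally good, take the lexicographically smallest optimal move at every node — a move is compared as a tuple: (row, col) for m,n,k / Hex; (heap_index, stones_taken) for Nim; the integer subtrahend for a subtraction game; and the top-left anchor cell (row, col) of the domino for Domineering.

[#.###/#...#] H move#1: H11:+1/#.###/###.#*, H12:-1/#.###/#.###
[#.###/###.#] end (terminal -1, V#2); searched #.###/#...# to 8

PV length from [#.###/#...#]: 1 ply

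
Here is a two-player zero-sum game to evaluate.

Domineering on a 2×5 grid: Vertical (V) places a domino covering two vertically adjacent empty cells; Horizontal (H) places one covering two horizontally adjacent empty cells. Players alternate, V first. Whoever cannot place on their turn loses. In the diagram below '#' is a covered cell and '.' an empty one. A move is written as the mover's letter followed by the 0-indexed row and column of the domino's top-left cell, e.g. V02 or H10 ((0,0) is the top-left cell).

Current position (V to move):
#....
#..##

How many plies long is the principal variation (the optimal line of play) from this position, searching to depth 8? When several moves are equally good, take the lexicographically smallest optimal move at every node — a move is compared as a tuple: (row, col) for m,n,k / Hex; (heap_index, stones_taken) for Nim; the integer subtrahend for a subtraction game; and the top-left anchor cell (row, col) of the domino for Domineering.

PV length from [#..../#..##]: 3 plies

ply 1, V at #..../#..## | V01=-1→##.../##.##; V02=+1→#.#../#.###*
ply 2, H at #.#../#.### | H03=-1→#.###/#.###*
ply 3, V at #.###/#.### | V01=+1→#####/#####*
ply 4: #####/##### is terminal -1 (H); from #..../#..## depth 8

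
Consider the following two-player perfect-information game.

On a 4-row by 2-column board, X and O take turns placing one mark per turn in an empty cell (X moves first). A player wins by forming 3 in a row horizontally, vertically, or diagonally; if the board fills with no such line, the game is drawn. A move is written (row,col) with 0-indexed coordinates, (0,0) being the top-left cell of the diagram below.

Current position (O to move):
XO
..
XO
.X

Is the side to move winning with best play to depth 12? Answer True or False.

O winning at [XO/../XO/.X]: True

ply 1, O at XO/../XO/.X | (1,0)=+0→XO/O./XO/.X; (1,1)=+1→XO/.O/XO/.X*; (3,0)=-1→XO/../XO/OX
ply 2: XO/.O/XO/.X is terminal -1 (X); from XO/../XO/.X depth 12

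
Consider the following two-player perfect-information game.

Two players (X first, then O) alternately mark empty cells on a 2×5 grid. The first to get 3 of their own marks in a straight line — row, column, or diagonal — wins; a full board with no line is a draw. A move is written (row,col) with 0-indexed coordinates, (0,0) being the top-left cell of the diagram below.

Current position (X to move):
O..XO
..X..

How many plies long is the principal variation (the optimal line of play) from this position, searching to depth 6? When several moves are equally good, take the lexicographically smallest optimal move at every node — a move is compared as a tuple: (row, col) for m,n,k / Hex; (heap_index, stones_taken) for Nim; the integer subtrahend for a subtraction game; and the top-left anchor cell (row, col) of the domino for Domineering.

ply 1, X at O..XO/..X.. | (0,1)=+1→OX.XO/..X..*; (0,2)=+1→O.XXO/..X..; (1,0)=+0→O..XO/X.X..; (1,1)=+1→O..XO/.XX..; (1,3)=+1→O..XO/..XX.; (1,4)=+0→O..XO/..X.X
ply 2, O at OX.XO/..X.. | (0,2)=-1→OXOXO/..X..*; (1,0)=-1→OX.XO/O.X..; (1,1)=-1→OX.XO/.OX..; (1,3)=-1→OX.XO/..XO.; (1,4)=-1→OX.XO/..X.O
ply 3, X at OXOXO/..X.. | (1,0)=+0→OXOXO/X.X..; (1,1)=+1→OXOXO/.XX..*; (1,3)=+1→OXOXO/..XX.; (1,4)=+0→OXOXO/..X.X
ply 4, O at OXOXO/.XX.. | (1,0)=-1→OXOXO/OXX..*; (1,3)=-1→OXOXO/.XXO.; (1,4)=-1→OXOXO/.XX.O
ply 5, X at OXOXO/OXX.. | (1,3)=+1→OXOXO/OXXX.*; (1,4)=+0→OXOXO/OXX.X
ply 6: OXOXO/OXXX. is terminal -1 (O); from O..XO/..X.. depth 6

PV length from [O..XO/..X..]: 5 plies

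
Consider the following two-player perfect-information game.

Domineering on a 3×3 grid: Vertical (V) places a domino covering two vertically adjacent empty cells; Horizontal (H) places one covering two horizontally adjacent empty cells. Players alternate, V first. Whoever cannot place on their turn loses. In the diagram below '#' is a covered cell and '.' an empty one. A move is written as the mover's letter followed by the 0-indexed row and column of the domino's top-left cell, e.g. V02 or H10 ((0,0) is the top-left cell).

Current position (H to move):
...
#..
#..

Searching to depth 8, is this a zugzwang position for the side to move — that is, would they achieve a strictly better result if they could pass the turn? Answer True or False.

p1 H@[.../#../#..]: H00[##./#../#..]-1 H01[.##/#../#..]-1 H11[.../###/#..]+1* H21[.../#../###]-1
p2 V@[.../###/#..] terminal -1; root [.../#../#..] d8
pass branch (V moves first from the same position):
  | p1 V@[.../#../#..]: V01[.#./##./#..]+1* V02[..#/#.#/#..]+1 V11[.../##./##.]+1 V12[.../#.#/#.#]+1
  | p2 H@[.#./##./#..]: H21[.#./##./###]-1*
  | p3 V@[.#./##./###]: V02[.##/###/###]+1*
  | p4 H@[.##/###/###] terminal -1; root [.../#../#..] d8
H moving scores +1; H passing scores -1

zugzwang(.../#../#.., H) = False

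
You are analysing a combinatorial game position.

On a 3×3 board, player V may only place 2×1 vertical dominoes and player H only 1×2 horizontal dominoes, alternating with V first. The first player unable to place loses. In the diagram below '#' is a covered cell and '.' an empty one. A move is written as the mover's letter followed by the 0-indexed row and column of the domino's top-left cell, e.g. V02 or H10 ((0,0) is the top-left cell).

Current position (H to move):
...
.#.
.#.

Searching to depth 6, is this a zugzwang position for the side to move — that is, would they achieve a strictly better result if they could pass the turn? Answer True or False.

[.../.#./.#.] H move#1: H00:-1/##./.#./.#.*, H01:-1/.##/.#./.#.
[##./.#./.#.] V move#2: V02:+1/###/.##/.#.*, V10:+1/##./##./##., V12:+1/##./.##/.##
[###/.##/.#.] end (terminal -1, H#3); searched .../.#./.#. to 6
pass branch (V moves first from the same position):
  | [.../.#./.#.] V move#1: V00:+1/#../##./.#.*, V02:+1/..#/.##/.#., V10:+1/.../##./##., V12:+1/.../.##/.##
  | [#../##./.#.] H move#2: H01:-1/###/##./.#.*
  | [###/##./.#.] V move#3: V12:+1/###/###/.##*
  | [###/###/.##] end (terminal -1, H#4); searched .../.#./.#. to 6
H moving scores -1; H passing scores -1

zugzwang(.../.#./.#., H) = False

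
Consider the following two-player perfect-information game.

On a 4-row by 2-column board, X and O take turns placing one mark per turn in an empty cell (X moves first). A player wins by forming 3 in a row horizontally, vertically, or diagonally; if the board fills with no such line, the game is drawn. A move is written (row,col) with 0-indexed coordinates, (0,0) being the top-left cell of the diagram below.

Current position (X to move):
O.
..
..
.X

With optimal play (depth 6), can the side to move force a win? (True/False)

X winning at [O./../../.X]: False

ply 1, X at O./../../.X | (0,1)=+0→OX/../../.X*; (1,0)=+0→O./X./../.X; (1,1)=+0→O./.X/../.X; (2,0)=+0→O./../X./.X; (2,1)=+0→O./../.X/.X; (3,0)=+0→O./../../XX
ply 2, O at OX/../../.X | (1,0)=+0→OX/O./../.X*; (1,1)=+0→OX/.O/../.X; (2,0)=+0→OX/../O./.X; (2,1)=+0→OX/../.O/.X; (3,0)=+0→OX/../../OX
ply 3, X at OX/O./../.X | (1,1)=-1→OX/OX/../.X; (2,0)=+0→OX/O./X./.X*; (2,1)=-1→OX/O./.X/.X; (3,0)=-1→OX/O./../XX
ply 4, O at OX/O./X./.X | (1,1)=+0→OX/OO/X./.X*; (2,1)=+0→OX/O./XO/.X; (3,0)=+0→OX/O./X./OX
ply 5, X at OX/OO/X./.X | (2,1)=+0→OX/OO/XX/.X*; (3,0)=+0→OX/OO/X./XX
ply 6, O at OX/OO/XX/.X | (3,0)=+0→OX/OO/XX/OX*
ply 7: OX/OO/XX/OX is terminal +0 (X); from O./../../.X depth 6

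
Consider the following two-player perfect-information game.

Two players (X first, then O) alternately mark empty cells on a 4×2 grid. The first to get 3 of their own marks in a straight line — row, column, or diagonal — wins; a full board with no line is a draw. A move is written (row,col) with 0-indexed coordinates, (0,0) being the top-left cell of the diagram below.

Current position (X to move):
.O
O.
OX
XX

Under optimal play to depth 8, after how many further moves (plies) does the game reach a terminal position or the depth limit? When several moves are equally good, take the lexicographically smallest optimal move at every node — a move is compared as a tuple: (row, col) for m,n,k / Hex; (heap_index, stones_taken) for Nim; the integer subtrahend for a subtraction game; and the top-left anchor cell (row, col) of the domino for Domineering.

PV length from [.O/O./OX/XX]: 1 ply

[.O/O./OX/XX] X move#1: (0,0):+0/XO/O./OX/XX, (1,1):+1/.O/OX/OX/XX*
[.O/OX/OX/XX] end (terminal -1, O#2); searched .O/O./OX/XX to 8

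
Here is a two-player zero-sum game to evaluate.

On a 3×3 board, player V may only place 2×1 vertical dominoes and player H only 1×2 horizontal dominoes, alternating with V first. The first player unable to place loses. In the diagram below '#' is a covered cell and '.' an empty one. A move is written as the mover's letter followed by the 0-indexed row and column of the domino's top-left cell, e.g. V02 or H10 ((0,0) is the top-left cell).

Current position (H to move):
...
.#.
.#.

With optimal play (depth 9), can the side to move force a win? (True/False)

[.../.#./.#.] H move#1: H00:-1/##./.#./.#.*, H01:-1/.##/.#./.#.
[##./.#./.#.] V move#2: V02:+1/###/.##/.#.*, V10:+1/##./##./##., V12:+1/##./.##/.##
[###/.##/.#.] end (terminal -1, H#3); searched .../.#./.#. to 9

H winning at [.../.#./.#.]: False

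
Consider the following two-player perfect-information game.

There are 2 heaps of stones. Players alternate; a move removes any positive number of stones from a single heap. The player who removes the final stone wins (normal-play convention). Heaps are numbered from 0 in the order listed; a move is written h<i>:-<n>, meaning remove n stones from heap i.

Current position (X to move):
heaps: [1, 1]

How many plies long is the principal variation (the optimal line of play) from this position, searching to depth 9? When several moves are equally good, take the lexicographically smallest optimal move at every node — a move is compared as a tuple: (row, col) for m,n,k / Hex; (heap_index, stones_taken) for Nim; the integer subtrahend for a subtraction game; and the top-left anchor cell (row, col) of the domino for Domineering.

ply 1, X at (1,1) | h0:-1=-1→(0,1)*; h1:-1=-1→(1,0)
ply 2, O at (0,1) | h1:-1=+1→(0,0)*
ply 3: (0,0) is terminal -1 (X); from (1,1) depth 9

PV length from [(1,1)]: 2 plies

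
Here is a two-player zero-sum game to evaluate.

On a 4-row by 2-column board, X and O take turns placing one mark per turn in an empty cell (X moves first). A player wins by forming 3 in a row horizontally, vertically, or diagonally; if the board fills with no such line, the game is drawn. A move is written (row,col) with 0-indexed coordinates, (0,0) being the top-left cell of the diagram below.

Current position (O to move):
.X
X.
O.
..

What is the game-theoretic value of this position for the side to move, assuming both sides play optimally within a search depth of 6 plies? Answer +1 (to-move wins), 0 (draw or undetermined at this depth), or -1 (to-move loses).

ply 1, O at .X/X./O./.. | (0,0)=+0→OX/X./O./..*; (1,1)=+0→.X/XO/O./..; (2,1)=+0→.X/X./OO/..; (3,0)=+0→.X/X./O./O.; (3,1)=+0→.X/X./O./.O
ply 2, X at OX/X./O./.. | (1,1)=+0→OX/XX/O./..*; (2,1)=+0→OX/X./OX/..; (3,0)=+0→OX/X./O./X.; (3,1)=+0→OX/X./O./.X
ply 3, O at OX/XX/O./.. | (2,1)=+0→OX/XX/OO/..*; (3,0)=-1→OX/XX/O./O.; (3,1)=-1→OX/XX/O./.O
ply 4, X at OX/XX/OO/.. | (3,0)=+0→OX/XX/OO/X.*; (3,1)=+0→OX/XX/OO/.X
ply 5, O at OX/XX/OO/X. | (3,1)=+0→OX/XX/OO/XO*
ply 6: OX/XX/OO/XO is terminal +0 (X); from .X/X./O./.. depth 6

value(.X/X./O./.., O) = 0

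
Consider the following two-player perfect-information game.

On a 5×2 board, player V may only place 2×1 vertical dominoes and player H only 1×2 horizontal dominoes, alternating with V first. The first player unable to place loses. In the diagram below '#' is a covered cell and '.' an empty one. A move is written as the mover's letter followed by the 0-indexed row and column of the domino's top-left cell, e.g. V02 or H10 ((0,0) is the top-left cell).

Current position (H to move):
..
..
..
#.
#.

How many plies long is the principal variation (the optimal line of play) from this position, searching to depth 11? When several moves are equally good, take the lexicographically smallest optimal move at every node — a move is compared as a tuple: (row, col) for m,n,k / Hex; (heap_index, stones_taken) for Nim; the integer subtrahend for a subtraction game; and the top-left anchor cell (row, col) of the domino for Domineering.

PV length from [../../../#./#.]: 3 plies

ply 1, H at ../../../#./#. | H00=-1→##/../../#./#.; H10=+1→../##/../#./#.*; H20=-1→../../##/#./#.
ply 2, V at ../##/../#./#. | V21=-1→../##/.#/##/#.*; V31=-1→../##/../##/##
ply 3, H at ../##/.#/##/#. | H00=+1→##/##/.#/##/#.*
ply 4: ##/##/.#/##/#. is terminal -1 (V); from ../../../#./#. depth 11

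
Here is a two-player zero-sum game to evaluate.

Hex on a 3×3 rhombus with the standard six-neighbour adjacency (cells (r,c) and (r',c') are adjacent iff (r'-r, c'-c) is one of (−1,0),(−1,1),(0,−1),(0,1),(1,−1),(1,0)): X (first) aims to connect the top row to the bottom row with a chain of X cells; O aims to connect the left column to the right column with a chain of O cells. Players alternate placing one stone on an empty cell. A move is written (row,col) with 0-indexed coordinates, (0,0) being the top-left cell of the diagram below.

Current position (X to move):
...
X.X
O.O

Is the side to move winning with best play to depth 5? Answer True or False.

X winning at [.../X.X/O.O]: True

[.../X.X/O.O] X move#1: (0,0):-1/X../X.X/O.O, (0,1):-1/.X./X.X/O.O, (0,2):-1/..X/X.X/O.O, (1,1):-1/.../XXX/O.O, (2,1):+1/.../X.X/OXO*
[.../X.X/OXO] O move#2: (0,0):-1/O../X.X/OXO*, (0,1):-1/.O./X.X/OXO, (0,2):-1/..O/X.X/OXO, (1,1):-1/.../XOX/OXO
[O../X.X/OXO] X move#3: (0,1):+1/OX./X.X/OXO*, (0,2):+1/O.X/X.X/OXO, (1,1):+1/O../XXX/OXO
[OX./X.X/OXO] O move#4: (0,2):-1/OXO/X.X/OXO*, (1,1):-1/OX./XOX/OXO
[OXO/X.X/OXO] X move#5: (1,1):+1/OXO/XXX/OXO*
[OXO/XXX/OXO] end (terminal -1, O#6); searched .../X.X/O.O to 5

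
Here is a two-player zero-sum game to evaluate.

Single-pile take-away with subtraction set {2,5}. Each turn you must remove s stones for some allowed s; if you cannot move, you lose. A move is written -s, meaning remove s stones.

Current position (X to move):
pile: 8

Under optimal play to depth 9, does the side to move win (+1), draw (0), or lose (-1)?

p1 X@[8]: -2[6]-1* -5[3]-1
p2 O@[6]: -2[4]+1* -5[1]+1
p3 X@[4]: -2[2]-1*
p4 O@[2]: -2[0]+1*
p5 X@[0] terminal -1; root [8] d9

value(8, X) = -1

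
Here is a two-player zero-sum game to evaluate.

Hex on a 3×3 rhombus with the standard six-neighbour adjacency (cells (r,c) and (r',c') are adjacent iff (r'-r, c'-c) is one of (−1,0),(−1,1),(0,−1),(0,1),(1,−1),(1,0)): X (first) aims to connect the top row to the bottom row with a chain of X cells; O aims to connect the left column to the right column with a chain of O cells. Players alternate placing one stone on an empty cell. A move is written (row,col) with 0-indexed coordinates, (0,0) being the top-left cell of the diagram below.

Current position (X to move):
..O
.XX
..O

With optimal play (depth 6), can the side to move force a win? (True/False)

X winning at [..O/.XX/..O]: True

[..O/.XX/..O] X move#1: (0,0):+1/X.O/.XX/..O*, (0,1):+1/.XO/.XX/..O, (1,0):+1/..O/XXX/..O, (2,0):-1/..O/.XX/X.O, (2,1):-1/..O/.XX/.XO
[X.O/.XX/..O] O move#2: (0,1):-1/XOO/.XX/..O*, (1,0):-1/X.O/OXX/..O, (2,0):-1/X.O/.XX/O.O, (2,1):-1/X.O/.XX/.OO
[XOO/.XX/..O] X move#3: (1,0):+1/XOO/XXX/..O*, (2,0):-1/XOO/.XX/X.O, (2,1):-1/XOO/.XX/.XO
[XOO/XXX/..O] O move#4: (2,0):-1/XOO/XXX/O.O*, (2,1):-1/XOO/XXX/.OO
[XOO/XXX/O.O] X move#5: (2,1):+1/XOO/XXX/OXO*
[XOO/XXX/OXO] end (terminal -1, O#6); searched ..O/.XX/..O to 6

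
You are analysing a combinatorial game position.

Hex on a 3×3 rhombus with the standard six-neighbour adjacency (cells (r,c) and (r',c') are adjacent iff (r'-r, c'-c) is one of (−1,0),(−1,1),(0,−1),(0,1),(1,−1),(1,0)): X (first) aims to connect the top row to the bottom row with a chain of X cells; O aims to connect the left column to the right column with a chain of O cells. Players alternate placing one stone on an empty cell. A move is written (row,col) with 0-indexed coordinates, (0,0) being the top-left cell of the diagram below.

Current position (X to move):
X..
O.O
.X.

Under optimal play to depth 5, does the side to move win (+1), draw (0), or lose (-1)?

value(X../O.O/.X., X) = +1

ply 1, X at X../O.O/.X. | (0,1)=-1→XX./O.O/.X.; (0,2)=-1→X.X/O.O/.X.; (1,1)=+1→X../OXO/.X.*; (2,0)=-1→X../O.O/XX.; (2,2)=-1→X../O.O/.XX
ply 2, O at X../OXO/.X. | (0,1)=-1→XO./OXO/.X.*; (0,2)=-1→X.O/OXO/.X.; (2,0)=-1→X../OXO/OX.; (2,2)=-1→X../OXO/.XO
ply 3, X at XO./OXO/.X. | (0,2)=+1→XOX/OXO/.X.*; (2,0)=-1→XO./OXO/XX.; (2,2)=-1→XO./OXO/.XX
ply 4: XOX/OXO/.X. is terminal -1 (O); from X../O.O/.X. depth 5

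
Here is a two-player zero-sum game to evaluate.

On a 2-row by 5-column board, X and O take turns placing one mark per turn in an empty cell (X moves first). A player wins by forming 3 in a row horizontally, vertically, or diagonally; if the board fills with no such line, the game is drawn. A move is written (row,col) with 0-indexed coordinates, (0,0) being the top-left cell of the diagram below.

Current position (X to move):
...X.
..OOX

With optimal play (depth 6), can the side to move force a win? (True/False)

ply 1, X at ...X./..OOX | (0,0)=-1→X..X./..OOX; (0,1)=-1→.X.X./..OOX; (0,2)=-1→..XX./..OOX; (0,4)=-1→...XX/..OOX; (1,0)=-1→...X./X.OOX; (1,1)=+0→...X./.XOOX*
ply 2, O at ...X./.XOOX | (0,0)=-1→O..X./.XOOX; (0,1)=+0→.O.X./.XOOX*; (0,2)=+0→..OX./.XOOX; (0,4)=+0→...XO/.XOOX; (1,0)=-1→...X./OXOOX
ply 3, X at .O.X./.XOOX | (0,0)=+0→XO.X./.XOOX*; (0,2)=+0→.OXX./.XOOX; (0,4)=+0→.O.XX/.XOOX; (1,0)=+0→.O.X./XXOOX
ply 4, O at XO.X./.XOOX | (0,2)=+0→XOOX./.XOOX*; (0,4)=+0→XO.XO/.XOOX; (1,0)=+0→XO.X./OXOOX
ply 5, X at XOOX./.XOOX | (0,4)=+0→XOOXX/.XOOX*; (1,0)=+0→XOOX./XXOOX
ply 6, O at XOOXX/.XOOX | (1,0)=+0→XOOXX/OXOOX*
ply 7: XOOXX/OXOOX is terminal +0 (X); from ...X./..OOX depth 6

X winning at [...X./..OOX]: False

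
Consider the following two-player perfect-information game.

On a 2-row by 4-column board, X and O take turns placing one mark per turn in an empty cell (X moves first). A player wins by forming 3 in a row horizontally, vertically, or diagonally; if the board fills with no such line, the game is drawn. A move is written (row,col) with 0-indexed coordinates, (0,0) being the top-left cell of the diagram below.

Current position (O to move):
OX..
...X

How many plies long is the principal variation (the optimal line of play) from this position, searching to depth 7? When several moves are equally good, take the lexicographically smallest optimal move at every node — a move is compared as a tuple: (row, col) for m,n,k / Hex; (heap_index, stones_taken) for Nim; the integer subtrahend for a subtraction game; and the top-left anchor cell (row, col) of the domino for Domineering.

PV length from [OX../...X]: 5 plies

p1 O@[OX../...X]: (0,2)[OXO./...X]+0* (0,3)[OX.O/...X]+0 (1,0)[OX../O..X]+0 (1,1)[OX../.O.X]+0 (1,2)[OX../..OX]+0
p2 X@[OXO./...X]: (0,3)[OXOX/...X]+0* (1,0)[OXO./X..X]+0 (1,1)[OXO./.X.X]+0 (1,2)[OXO./..XX]+0
p3 O@[OXOX/...X]: (1,0)[OXOX/O..X]+0* (1,1)[OXOX/.O.X]+0 (1,2)[OXOX/..OX]+0
p4 X@[OXOX/O..X]: (1,1)[OXOX/OX.X]+0* (1,2)[OXOX/O.XX]+0
p5 O@[OXOX/OX.X]: (1,2)[OXOX/OXOX]+0*
p6 X@[OXOX/OXOX] terminal +0; root [OX../...X] d7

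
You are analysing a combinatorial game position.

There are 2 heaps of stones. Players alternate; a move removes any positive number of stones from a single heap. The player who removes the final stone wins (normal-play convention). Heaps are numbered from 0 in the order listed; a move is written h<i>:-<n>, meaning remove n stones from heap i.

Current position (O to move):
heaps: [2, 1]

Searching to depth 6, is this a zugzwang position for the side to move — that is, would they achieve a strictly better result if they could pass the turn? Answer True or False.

zugzwang((2,1), O) = False

[(2,1)] O move#1: h0:-1:+1/(1,1)*, h0:-2:-1/(0,1), h1:-1:-1/(2,0)
[(1,1)] X move#2: h0:-1:-1/(0,1)*, h1:-1:-1/(1,0)
[(0,1)] O move#3: h1:-1:+1/(0,0)*
[(0,0)] end (terminal -1, X#4); searched (2,1) to 6
if O skipped the turn, X would face:
~ [(2,1)] X move#1: h0:-1:+1/(1,1)*, h0:-2:-1/(0,1), h1:-1:-1/(2,0)
~ [(1,1)] O move#2: h0:-1:-1/(0,1)*, h1:-1:-1/(1,0)
~ [(0,1)] X move#3: h1:-1:+1/(0,0)*
~ [(0,0)] end (terminal -1, O#4); searched (2,1) to 6
compare (O): move=+1 vs pass=-1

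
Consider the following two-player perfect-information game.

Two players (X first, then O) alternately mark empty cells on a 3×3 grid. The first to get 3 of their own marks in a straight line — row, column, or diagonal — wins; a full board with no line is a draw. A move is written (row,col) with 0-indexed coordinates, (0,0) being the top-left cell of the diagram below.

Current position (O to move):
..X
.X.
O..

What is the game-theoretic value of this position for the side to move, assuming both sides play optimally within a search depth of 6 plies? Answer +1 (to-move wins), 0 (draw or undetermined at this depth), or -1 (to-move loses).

value(..X/.X./O.., O) = 0

p1 O@[..X/.X./O..]: (0,0)[O.X/.X./O..]+0* (0,1)[.OX/.X./O..]-1 (1,0)[..X/OX./O..]-1 (1,2)[..X/.XO/O..]-1 (2,1)[..X/.X./OO.]-1 (2,2)[..X/.X./O.O]+0
p2 X@[O.X/.X./O..]: (0,1)[OXX/.X./O..]-1 (1,0)[O.X/XX./O..]+0* (1,2)[O.X/.XX/O..]-1 (2,1)[O.X/.X./OX.]-1 (2,2)[O.X/.X./O.X]-1
p3 O@[O.X/XX./O..]: (0,1)[OOX/XX./O..]-1 (1,2)[O.X/XXO/O..]+0* (2,1)[O.X/XX./OO.]-1 (2,2)[O.X/XX./O.O]-1
p4 X@[O.X/XXO/O..]: (0,1)[OXX/XXO/O..]+0* (2,1)[O.X/XXO/OX.]+0 (2,2)[O.X/XXO/O.X]+0
p5 O@[OXX/XXO/O..]: (2,1)[OXX/XXO/OO.]+0* (2,2)[OXX/XXO/O.O]-1
p6 X@[OXX/XXO/OO.]: (2,2)[OXX/XXO/OOX]+0*
p7 O@[OXX/XXO/OOX] terminal +0; root [..X/.X./O..] d6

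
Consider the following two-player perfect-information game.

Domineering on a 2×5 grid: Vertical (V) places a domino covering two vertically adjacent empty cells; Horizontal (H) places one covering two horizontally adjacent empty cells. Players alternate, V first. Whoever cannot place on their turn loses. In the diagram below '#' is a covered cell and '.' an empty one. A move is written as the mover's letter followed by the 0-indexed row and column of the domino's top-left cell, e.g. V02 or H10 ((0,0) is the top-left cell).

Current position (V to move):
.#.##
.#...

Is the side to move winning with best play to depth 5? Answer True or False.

ply 1, V at .#.##/.#... | V00=-1→##.##/##...; V02=+1→.####/.##..*
ply 2, H at .####/.##.. | H13=-1→.####/.####*
ply 3, V at .####/.#### | V00=+1→#####/#####*
ply 4: #####/##### is terminal -1 (H); from .#.##/.#... depth 5

V winning at [.#.##/.#...]: True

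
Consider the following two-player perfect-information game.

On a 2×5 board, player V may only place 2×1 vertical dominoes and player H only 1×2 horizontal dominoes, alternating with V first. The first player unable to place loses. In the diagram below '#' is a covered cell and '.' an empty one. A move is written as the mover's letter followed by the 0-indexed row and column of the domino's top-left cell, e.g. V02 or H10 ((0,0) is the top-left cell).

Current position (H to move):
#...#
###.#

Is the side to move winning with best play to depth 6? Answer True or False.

H winning at [#...#/###.#]: True

ply 1, H at #...#/###.# | H01=-1→###.#/###.#; H02=+1→#.###/###.#*
ply 2: #.###/###.# is terminal -1 (V); from #...#/###.# depth 6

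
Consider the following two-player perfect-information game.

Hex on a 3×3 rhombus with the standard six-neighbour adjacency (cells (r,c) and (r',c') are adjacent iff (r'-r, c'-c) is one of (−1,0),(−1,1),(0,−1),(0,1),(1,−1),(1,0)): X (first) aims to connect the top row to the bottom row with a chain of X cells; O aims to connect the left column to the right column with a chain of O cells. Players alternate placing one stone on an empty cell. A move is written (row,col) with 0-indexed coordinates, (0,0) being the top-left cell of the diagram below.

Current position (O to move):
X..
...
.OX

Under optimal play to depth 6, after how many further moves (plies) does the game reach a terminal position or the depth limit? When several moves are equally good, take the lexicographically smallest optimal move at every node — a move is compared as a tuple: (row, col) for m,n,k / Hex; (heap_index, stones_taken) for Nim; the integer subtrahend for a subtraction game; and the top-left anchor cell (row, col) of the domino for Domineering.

PV length from [X../.../.OX]: 5 plies

[X../.../.OX] O move#1: (0,1):-1/XO./.../.OX, (0,2):-1/X.O/.../.OX, (1,0):-1/X../O../.OX, (1,1):+1/X../.O./.OX*, (1,2):-1/X../..O/.OX, (2,0):-1/X../.../OOX
[X../.O./.OX] X move#2: (0,1):-1/XX./.O./.OX*, (0,2):-1/X.X/.O./.OX, (1,0):-1/X../XO./.OX, (1,2):-1/X../.OX/.OX, (2,0):-1/X../.O./XOX
[XX./.O./.OX] O move#3: (0,2):+1/XXO/.O./.OX*, (1,0):+1/XX./OO./.OX, (1,2):+1/XX./.OO/.OX, (2,0):+1/XX./.O./OOX
[XXO/.O./.OX] X move#4: (1,0):-1/XXO/XO./.OX*, (1,2):-1/XXO/.OX/.OX, (2,0):-1/XXO/.O./XOX
[XXO/XO./.OX] O move#5: (1,2):-1/XXO/XOO/.OX, (2,0):+1/XXO/XO./OOX*
[XXO/XO./OOX] end (terminal -1, X#6); searched X../.../.OX to 6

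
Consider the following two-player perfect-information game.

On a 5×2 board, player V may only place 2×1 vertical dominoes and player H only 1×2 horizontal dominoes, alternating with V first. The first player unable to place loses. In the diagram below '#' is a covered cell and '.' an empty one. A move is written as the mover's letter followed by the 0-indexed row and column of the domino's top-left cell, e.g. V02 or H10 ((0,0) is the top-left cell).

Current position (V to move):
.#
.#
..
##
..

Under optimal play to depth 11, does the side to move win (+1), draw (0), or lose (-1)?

value(.#/.#/../##/.., V) = -1

[.#/.#/../##/..] V move#1: V00:-1/##/##/../##/..*, V10:-1/.#/##/#./##/..
[##/##/../##/..] H move#2: H20:+1/##/##/##/##/..*, H40:+1/##/##/../##/##
[##/##/##/##/..] end (terminal -1, V#3); searched .#/.#/../##/.. to 11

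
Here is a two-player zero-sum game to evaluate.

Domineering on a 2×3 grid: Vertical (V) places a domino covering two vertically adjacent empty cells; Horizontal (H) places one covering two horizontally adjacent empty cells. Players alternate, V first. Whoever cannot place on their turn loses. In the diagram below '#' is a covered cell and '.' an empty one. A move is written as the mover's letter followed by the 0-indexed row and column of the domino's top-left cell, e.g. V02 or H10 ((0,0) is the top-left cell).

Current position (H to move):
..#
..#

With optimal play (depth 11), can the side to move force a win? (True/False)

H winning at [..#/..#]: True

[..#/..#] H move#1: H00:+1/###/..#*, H10:+1/..#/###
[###/..#] end (terminal -1, V#2); searched ..#/..# to 11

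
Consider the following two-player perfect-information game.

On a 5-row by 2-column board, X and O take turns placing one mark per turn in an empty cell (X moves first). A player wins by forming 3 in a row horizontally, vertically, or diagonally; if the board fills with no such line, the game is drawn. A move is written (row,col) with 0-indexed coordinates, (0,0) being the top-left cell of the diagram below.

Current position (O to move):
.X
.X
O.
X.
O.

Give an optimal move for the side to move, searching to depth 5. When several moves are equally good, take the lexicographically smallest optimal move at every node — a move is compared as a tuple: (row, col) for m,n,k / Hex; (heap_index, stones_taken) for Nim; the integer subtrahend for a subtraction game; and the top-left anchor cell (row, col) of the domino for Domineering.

O's best at [.X/.X/O./X./O.]: (2,1)

ply 1, O at .X/.X/O./X./O. | (0,0)=-1→OX/.X/O./X./O.; (1,0)=-1→.X/OX/O./X./O.; (2,1)=+0→.X/.X/OO/X./O.*; (3,1)=-1→.X/.X/O./XO/O.; (4,1)=-1→.X/.X/O./X./OO
ply 2, X at .X/.X/OO/X./O. | (0,0)=+0→XX/.X/OO/X./O.*; (1,0)=+0→.X/XX/OO/X./O.; (3,1)=+0→.X/.X/OO/XX/O.; (4,1)=+0→.X/.X/OO/X./OX
ply 3, O at XX/.X/OO/X./O. | (1,0)=+0→XX/OX/OO/X./O.*; (3,1)=+0→XX/.X/OO/XO/O.; (4,1)=+0→XX/.X/OO/X./OO
ply 4, X at XX/OX/OO/X./O. | (3,1)=+0→XX/OX/OO/XX/O.*; (4,1)=+0→XX/OX/OO/X./OX
ply 5, O at XX/OX/OO/XX/O. | (4,1)=+0→XX/OX/OO/XX/OO*
ply 6: XX/OX/OO/XX/OO is terminal +0 (X); from .X/.X/O./X./O. depth 5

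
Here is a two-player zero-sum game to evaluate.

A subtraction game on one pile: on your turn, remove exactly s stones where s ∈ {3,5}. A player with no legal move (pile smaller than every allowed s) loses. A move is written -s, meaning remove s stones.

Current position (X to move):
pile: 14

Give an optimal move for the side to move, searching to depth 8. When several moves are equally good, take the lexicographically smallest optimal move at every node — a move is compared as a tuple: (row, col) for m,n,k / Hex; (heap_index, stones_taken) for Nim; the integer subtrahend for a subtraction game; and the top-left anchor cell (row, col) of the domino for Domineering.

p1 X@[14]: -3[11]-1 -5[9]+1*
p2 O@[9]: -3[6]-1* -5[4]-1
p3 X@[6]: -3[3]-1 -5[1]+1*
p4 O@[1] terminal -1; root [14] d8

X's best at [14]: -5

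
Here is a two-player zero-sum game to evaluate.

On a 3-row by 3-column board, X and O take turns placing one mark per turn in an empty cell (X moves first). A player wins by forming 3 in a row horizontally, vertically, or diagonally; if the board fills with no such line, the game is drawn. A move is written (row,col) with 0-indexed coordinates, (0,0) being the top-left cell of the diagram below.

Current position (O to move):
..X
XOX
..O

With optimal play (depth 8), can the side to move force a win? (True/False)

O winning at [..X/XOX/..O]: True

p1 O@[..X/XOX/..O]: (0,0)[O.X/XOX/..O]+1* (0,1)[.OX/XOX/..O]+1 (2,0)[..X/XOX/O.O]+1 (2,1)[..X/XOX/.OO]+1
p2 X@[O.X/XOX/..O] terminal -1; root [..X/XOX/..O] d8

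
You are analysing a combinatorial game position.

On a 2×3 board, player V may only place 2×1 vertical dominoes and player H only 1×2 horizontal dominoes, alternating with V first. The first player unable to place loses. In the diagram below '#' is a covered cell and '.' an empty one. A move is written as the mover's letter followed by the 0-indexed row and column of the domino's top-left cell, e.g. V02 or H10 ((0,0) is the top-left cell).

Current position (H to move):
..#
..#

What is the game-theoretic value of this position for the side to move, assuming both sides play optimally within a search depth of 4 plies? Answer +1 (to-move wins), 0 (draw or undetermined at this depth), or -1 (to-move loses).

ply 1, H at ..#/..# | H00=+1→###/..#*; H10=+1→..#/###
ply 2: ###/..# is terminal -1 (V); from ..#/..# depth 4

value(..#/..#, H) = +1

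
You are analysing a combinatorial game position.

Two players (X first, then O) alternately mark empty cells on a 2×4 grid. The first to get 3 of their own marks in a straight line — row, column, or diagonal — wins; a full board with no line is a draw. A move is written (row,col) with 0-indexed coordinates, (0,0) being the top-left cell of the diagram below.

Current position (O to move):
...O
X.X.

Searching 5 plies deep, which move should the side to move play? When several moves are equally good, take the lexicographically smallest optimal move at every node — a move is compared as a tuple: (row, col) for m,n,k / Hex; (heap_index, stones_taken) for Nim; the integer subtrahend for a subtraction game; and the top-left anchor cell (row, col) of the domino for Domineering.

p1 O@[...O/X.X.]: (0,0)[O..O/X.X.]-1 (0,1)[.O.O/X.X.]-1 (0,2)[..OO/X.X.]-1 (1,1)[...O/XOX.]+0* (1,3)[...O/X.XO]-1
p2 X@[...O/XOX.]: (0,0)[X..O/XOX.]+0* (0,1)[.X.O/XOX.]+0 (0,2)[..XO/XOX.]+0 (1,3)[...O/XOXX]+0
p3 O@[X..O/XOX.]: (0,1)[XO.O/XOX.]+0* (0,2)[X.OO/XOX.]+0 (1,3)[X..O/XOXO]+0
p4 X@[XO.O/XOX.]: (0,2)[XOXO/XOX.]+0* (1,3)[XO.O/XOXX]-1
p5 O@[XOXO/XOX.]: (1,3)[XOXO/XOXO]+0*
p6 X@[XOXO/XOXO] terminal +0; root [...O/X.X.] d5

O's best at [...O/X.X.]: (1,1)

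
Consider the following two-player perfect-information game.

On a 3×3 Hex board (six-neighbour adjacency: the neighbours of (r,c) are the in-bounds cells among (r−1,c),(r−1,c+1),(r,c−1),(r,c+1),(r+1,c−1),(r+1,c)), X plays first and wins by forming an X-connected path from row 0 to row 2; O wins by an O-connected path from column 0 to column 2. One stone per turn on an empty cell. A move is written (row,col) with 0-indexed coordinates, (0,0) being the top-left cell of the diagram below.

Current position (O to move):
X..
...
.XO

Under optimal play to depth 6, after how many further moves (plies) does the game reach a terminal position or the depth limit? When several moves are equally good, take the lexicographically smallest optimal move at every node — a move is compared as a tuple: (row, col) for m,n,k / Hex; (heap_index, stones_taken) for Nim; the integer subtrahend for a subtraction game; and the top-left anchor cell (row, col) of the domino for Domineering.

PV length from [X../.../.XO]: 5 plies

[X../.../.XO] O move#1: (0,1):-1/XO./.../.XO, (0,2):-1/X.O/.../.XO, (1,0):-1/X../O../.XO, (1,1):+1/X../.O./.XO*, (1,2):-1/X../..O/.XO, (2,0):-1/X../.../OXO
[X../.O./.XO] X move#2: (0,1):-1/XX./.O./.XO*, (0,2):-1/X.X/.O./.XO, (1,0):-1/X../XO./.XO, (1,2):-1/X../.OX/.XO, (2,0):-1/X../.O./XXO
[XX./.O./.XO] O move#3: (0,2):+1/XXO/.O./.XO*, (1,0):+1/XX./OO./.XO, (1,2):+1/XX./.OO/.XO, (2,0):+1/XX./.O./OXO
[XXO/.O./.XO] X move#4: (1,0):-1/XXO/XO./.XO*, (1,2):-1/XXO/.OX/.XO, (2,0):-1/XXO/.O./XXO
[XXO/XO./.XO] O move#5: (1,2):-1/XXO/XOO/.XO, (2,0):+1/XXO/XO./OXO*
[XXO/XO./OXO] end (terminal -1, X#6); searched X../.../.XO to 6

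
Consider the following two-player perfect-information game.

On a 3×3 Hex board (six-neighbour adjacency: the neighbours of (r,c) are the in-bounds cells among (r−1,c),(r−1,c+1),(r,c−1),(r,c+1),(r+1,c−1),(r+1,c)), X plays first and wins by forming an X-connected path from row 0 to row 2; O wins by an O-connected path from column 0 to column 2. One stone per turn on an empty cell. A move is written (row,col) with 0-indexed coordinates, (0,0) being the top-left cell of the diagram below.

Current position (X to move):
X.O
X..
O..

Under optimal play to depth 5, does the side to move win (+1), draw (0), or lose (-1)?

value(X.O/X../O.., X) = -1

ply 1, X at X.O/X../O.. | (0,1)=-1→XXO/X../O..*; (1,1)=-1→X.O/XX./O..; (1,2)=-1→X.O/X.X/O..; (2,1)=-1→X.O/X../OX.; (2,2)=-1→X.O/X../O.X
ply 2, O at XXO/X../O.. | (1,1)=+1→XXO/XO./O..*; (1,2)=+1→XXO/X.O/O..; (2,1)=+1→XXO/X../OO.; (2,2)=+1→XXO/X../O.O
ply 3: XXO/XO./O.. is terminal -1 (X); from X.O/X../O.. depth 5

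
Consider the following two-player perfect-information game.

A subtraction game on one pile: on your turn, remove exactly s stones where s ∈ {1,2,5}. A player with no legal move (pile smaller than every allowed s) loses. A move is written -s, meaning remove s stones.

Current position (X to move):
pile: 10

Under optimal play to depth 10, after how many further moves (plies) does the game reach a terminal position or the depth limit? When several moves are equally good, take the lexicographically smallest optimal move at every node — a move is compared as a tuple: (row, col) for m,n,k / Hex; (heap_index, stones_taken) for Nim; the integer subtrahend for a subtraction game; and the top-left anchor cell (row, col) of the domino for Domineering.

PV length from [10]: 7 plies

p1 X@[10]: -1[9]+1* -2[8]-1 -5[5]-1
p2 O@[9]: -1[8]-1* -2[7]-1 -5[4]-1
p3 X@[8]: -1[7]-1 -2[6]+1* -5[3]+1
p4 O@[6]: -1[5]-1* -2[4]-1 -5[1]-1
p5 X@[5]: -1[4]-1 -2[3]+1* -5[0]+1
p6 O@[3]: -1[2]-1* -2[1]-1
p7 X@[2]: -1[1]-1 -2[0]+1*
p8 O@[0] terminal -1; root [10] d10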